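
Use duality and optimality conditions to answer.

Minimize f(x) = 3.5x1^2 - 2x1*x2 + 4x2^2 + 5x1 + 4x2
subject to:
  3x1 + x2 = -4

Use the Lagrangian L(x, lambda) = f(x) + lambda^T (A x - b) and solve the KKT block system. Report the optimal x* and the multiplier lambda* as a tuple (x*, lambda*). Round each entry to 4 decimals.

Form the Lagrangian:
  L(x, lambda) = (1/2) x^T Q x + c^T x + lambda^T (A x - b)
Stationarity (grad_x L = 0): Q x + c + A^T lambda = 0.
Primal feasibility: A x = b.

This gives the KKT block system:
  [ Q   A^T ] [ x     ]   [-c ]
  [ A    0  ] [ lambda ] = [ b ]

Solving the linear system:
  x*      = (-1.0659, -0.8022)
  lambda* = (0.2857)
  f(x*)   = -3.6978

x* = (-1.0659, -0.8022), lambda* = (0.2857)


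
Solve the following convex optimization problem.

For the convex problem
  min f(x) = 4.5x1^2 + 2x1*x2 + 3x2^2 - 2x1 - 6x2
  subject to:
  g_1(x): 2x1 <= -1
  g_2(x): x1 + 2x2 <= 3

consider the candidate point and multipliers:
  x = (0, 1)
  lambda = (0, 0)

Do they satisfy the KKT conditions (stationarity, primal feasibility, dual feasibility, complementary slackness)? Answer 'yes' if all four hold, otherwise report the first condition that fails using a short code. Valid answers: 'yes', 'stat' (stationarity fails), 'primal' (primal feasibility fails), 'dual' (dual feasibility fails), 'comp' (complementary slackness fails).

Gradient of f: grad f(x) = Q x + c = (0, 0)
Constraint values g_i(x) = a_i^T x - b_i:
  g_1((0, 1)) = 1
  g_2((0, 1)) = -1
Stationarity residual: grad f(x) + sum_i lambda_i a_i = (0, 0)
  -> stationarity OK
Primal feasibility (all g_i <= 0): FAILS
Dual feasibility (all lambda_i >= 0): OK
Complementary slackness (lambda_i * g_i(x) = 0 for all i): OK

Verdict: the first failing condition is primal_feasibility -> primal.

primal


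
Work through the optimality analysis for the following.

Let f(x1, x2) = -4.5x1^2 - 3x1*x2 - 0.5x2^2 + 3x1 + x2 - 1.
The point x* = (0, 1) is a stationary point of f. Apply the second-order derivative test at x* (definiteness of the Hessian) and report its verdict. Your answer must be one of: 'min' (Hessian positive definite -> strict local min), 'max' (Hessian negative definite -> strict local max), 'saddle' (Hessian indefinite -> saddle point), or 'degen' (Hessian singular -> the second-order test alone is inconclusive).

Compute the Hessian H = grad^2 f:
  H = [[-9, -3], [-3, -1]]
Verify stationarity: grad f(x*) = H x* + g = (0, 0).
Eigenvalues of H: -10, 0.
H has a zero eigenvalue (singular; negative semidefinite but not definite), so H is neither positive definite, negative definite, nor indefinite. The second-order test alone is inconclusive -> degen.
(Indeed, f is constant along the null direction of H through x*, so x* is not a strict local extremum.)

degen


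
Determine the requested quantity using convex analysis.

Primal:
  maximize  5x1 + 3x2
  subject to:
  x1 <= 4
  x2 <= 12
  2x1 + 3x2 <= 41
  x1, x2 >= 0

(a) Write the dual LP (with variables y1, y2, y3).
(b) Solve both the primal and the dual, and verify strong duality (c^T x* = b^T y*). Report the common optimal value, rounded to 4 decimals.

The standard primal-dual pair for 'max c^T x s.t. A x <= b, x >= 0' is:
  Dual:  min b^T y  s.t.  A^T y >= c,  y >= 0.

So the dual LP is:
  minimize  4y1 + 12y2 + 41y3
  subject to:
    y1 + 2y3 >= 5
    y2 + 3y3 >= 3
    y1, y2, y3 >= 0

Solving the primal: x* = (4, 11).
  primal value c^T x* = 53.
Solving the dual: y* = (3, 0, 1).
  dual value b^T y* = 53.
Strong duality: c^T x* = b^T y*. Confirmed.

53


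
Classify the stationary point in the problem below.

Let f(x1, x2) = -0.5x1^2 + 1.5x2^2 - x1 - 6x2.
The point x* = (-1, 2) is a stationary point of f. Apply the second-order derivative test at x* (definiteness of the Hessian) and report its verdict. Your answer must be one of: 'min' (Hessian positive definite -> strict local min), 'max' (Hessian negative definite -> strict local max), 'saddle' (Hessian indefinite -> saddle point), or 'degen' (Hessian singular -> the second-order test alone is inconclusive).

Compute the Hessian H = grad^2 f:
  H = [[-1, 0], [0, 3]]
Verify stationarity: grad f(x*) = H x* + g = (0, 0).
Eigenvalues of H: -1, 3.
Eigenvalues have mixed signs, so H is indefinite -> x* is a saddle point.

saddle


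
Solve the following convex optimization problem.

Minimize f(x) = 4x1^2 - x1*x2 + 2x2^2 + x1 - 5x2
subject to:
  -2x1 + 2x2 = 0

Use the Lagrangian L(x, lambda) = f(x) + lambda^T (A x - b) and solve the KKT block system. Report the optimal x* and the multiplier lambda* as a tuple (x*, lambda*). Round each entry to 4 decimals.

Form the Lagrangian:
  L(x, lambda) = (1/2) x^T Q x + c^T x + lambda^T (A x - b)
Stationarity (grad_x L = 0): Q x + c + A^T lambda = 0.
Primal feasibility: A x = b.

This gives the KKT block system:
  [ Q   A^T ] [ x     ]   [-c ]
  [ A    0  ] [ lambda ] = [ b ]

Solving the linear system:
  x*      = (0.4, 0.4)
  lambda* = (1.9)
  f(x*)   = -0.8

x* = (0.4, 0.4), lambda* = (1.9)


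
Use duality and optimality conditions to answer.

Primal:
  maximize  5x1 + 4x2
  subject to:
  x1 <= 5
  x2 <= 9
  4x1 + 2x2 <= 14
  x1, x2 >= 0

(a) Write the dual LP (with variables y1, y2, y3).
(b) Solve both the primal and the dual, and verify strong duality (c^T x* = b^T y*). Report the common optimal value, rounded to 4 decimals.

The standard primal-dual pair for 'max c^T x s.t. A x <= b, x >= 0' is:
  Dual:  min b^T y  s.t.  A^T y >= c,  y >= 0.

So the dual LP is:
  minimize  5y1 + 9y2 + 14y3
  subject to:
    y1 + 4y3 >= 5
    y2 + 2y3 >= 4
    y1, y2, y3 >= 0

Solving the primal: x* = (0, 7).
  primal value c^T x* = 28.
Solving the dual: y* = (0, 0, 2).
  dual value b^T y* = 28.
Strong duality: c^T x* = b^T y*. Confirmed.

28


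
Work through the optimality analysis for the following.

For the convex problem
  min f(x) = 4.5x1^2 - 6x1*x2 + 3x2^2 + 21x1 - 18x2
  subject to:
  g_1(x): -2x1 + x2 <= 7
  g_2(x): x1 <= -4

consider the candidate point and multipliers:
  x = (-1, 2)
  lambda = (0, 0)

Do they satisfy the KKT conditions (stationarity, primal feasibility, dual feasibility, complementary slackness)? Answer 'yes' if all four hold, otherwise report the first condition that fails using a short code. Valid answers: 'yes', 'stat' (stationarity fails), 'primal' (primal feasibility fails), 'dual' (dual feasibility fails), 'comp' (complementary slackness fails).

Gradient of f: grad f(x) = Q x + c = (0, 0)
Constraint values g_i(x) = a_i^T x - b_i:
  g_1((-1, 2)) = -3
  g_2((-1, 2)) = 3
Stationarity residual: grad f(x) + sum_i lambda_i a_i = (0, 0)
  -> stationarity OK
Primal feasibility (all g_i <= 0): FAILS
Dual feasibility (all lambda_i >= 0): OK
Complementary slackness (lambda_i * g_i(x) = 0 for all i): OK

Verdict: the first failing condition is primal_feasibility -> primal.

primal


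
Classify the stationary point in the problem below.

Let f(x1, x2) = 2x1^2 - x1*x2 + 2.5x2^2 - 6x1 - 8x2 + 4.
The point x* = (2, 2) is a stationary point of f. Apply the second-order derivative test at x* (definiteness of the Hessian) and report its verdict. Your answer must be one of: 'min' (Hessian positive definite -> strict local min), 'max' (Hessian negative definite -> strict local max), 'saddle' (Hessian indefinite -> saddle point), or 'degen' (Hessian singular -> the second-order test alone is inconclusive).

Compute the Hessian H = grad^2 f:
  H = [[4, -1], [-1, 5]]
Verify stationarity: grad f(x*) = H x* + g = (0, 0).
Eigenvalues of H: 3.382, 5.618.
Both eigenvalues > 0, so H is positive definite -> x* is a strict local min.

min


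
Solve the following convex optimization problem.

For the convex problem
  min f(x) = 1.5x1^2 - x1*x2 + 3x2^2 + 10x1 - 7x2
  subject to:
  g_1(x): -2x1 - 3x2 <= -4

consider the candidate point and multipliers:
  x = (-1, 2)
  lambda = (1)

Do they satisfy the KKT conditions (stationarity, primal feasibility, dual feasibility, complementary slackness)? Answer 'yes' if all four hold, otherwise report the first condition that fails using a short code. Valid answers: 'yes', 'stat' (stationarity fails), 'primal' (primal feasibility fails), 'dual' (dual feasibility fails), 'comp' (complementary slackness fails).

Gradient of f: grad f(x) = Q x + c = (5, 6)
Constraint values g_i(x) = a_i^T x - b_i:
  g_1((-1, 2)) = 0
Stationarity residual: grad f(x) + sum_i lambda_i a_i = (3, 3)
  -> stationarity FAILS
Primal feasibility (all g_i <= 0): OK
Dual feasibility (all lambda_i >= 0): OK
Complementary slackness (lambda_i * g_i(x) = 0 for all i): OK

Verdict: the first failing condition is stationarity -> stat.

stat


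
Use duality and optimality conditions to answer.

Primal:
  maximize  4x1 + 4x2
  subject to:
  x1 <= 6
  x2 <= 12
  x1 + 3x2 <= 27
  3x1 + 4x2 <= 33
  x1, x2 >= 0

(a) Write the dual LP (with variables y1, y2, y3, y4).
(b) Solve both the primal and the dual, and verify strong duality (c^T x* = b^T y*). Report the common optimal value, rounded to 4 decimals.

The standard primal-dual pair for 'max c^T x s.t. A x <= b, x >= 0' is:
  Dual:  min b^T y  s.t.  A^T y >= c,  y >= 0.

So the dual LP is:
  minimize  6y1 + 12y2 + 27y3 + 33y4
  subject to:
    y1 + y3 + 3y4 >= 4
    y2 + 3y3 + 4y4 >= 4
    y1, y2, y3, y4 >= 0

Solving the primal: x* = (6, 3.75).
  primal value c^T x* = 39.
Solving the dual: y* = (1, 0, 0, 1).
  dual value b^T y* = 39.
Strong duality: c^T x* = b^T y*. Confirmed.

39


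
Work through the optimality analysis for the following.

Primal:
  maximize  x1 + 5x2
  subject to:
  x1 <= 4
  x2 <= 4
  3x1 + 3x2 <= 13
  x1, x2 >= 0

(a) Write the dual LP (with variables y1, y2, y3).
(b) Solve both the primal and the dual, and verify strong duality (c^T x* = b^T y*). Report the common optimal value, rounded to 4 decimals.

The standard primal-dual pair for 'max c^T x s.t. A x <= b, x >= 0' is:
  Dual:  min b^T y  s.t.  A^T y >= c,  y >= 0.

So the dual LP is:
  minimize  4y1 + 4y2 + 13y3
  subject to:
    y1 + 3y3 >= 1
    y2 + 3y3 >= 5
    y1, y2, y3 >= 0

Solving the primal: x* = (0.3333, 4).
  primal value c^T x* = 20.3333.
Solving the dual: y* = (0, 4, 0.3333).
  dual value b^T y* = 20.3333.
Strong duality: c^T x* = b^T y*. Confirmed.

20.3333


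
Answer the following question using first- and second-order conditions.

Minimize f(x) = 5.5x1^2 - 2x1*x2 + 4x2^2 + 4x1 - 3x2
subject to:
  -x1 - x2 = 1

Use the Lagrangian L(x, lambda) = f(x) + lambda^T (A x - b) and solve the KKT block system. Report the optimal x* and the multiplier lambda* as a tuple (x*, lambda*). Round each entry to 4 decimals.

Form the Lagrangian:
  L(x, lambda) = (1/2) x^T Q x + c^T x + lambda^T (A x - b)
Stationarity (grad_x L = 0): Q x + c + A^T lambda = 0.
Primal feasibility: A x = b.

This gives the KKT block system:
  [ Q   A^T ] [ x     ]   [-c ]
  [ A    0  ] [ lambda ] = [ b ]

Solving the linear system:
  x*      = (-0.7391, -0.2609)
  lambda* = (-3.6087)
  f(x*)   = 0.7174

x* = (-0.7391, -0.2609), lambda* = (-3.6087)


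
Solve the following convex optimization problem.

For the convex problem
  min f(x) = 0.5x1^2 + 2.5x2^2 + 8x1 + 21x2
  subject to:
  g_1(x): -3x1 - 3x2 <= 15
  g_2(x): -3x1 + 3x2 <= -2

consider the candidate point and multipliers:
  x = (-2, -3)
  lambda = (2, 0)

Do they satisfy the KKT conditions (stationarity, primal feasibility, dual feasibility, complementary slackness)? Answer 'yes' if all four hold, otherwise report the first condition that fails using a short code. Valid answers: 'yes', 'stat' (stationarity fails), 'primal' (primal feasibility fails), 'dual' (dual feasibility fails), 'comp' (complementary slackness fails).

Gradient of f: grad f(x) = Q x + c = (6, 6)
Constraint values g_i(x) = a_i^T x - b_i:
  g_1((-2, -3)) = 0
  g_2((-2, -3)) = -1
Stationarity residual: grad f(x) + sum_i lambda_i a_i = (0, 0)
  -> stationarity OK
Primal feasibility (all g_i <= 0): OK
Dual feasibility (all lambda_i >= 0): OK
Complementary slackness (lambda_i * g_i(x) = 0 for all i): OK

Verdict: yes, KKT holds.

yes


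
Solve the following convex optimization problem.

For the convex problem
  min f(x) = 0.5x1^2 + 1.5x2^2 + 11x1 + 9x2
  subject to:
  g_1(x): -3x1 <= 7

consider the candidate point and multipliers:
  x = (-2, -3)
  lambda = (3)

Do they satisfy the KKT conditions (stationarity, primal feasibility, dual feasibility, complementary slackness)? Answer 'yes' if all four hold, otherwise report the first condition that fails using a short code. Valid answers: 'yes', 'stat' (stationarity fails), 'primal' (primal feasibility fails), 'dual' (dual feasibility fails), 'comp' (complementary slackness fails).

Gradient of f: grad f(x) = Q x + c = (9, 0)
Constraint values g_i(x) = a_i^T x - b_i:
  g_1((-2, -3)) = -1
Stationarity residual: grad f(x) + sum_i lambda_i a_i = (0, 0)
  -> stationarity OK
Primal feasibility (all g_i <= 0): OK
Dual feasibility (all lambda_i >= 0): OK
Complementary slackness (lambda_i * g_i(x) = 0 for all i): FAILS

Verdict: the first failing condition is complementary_slackness -> comp.

comp


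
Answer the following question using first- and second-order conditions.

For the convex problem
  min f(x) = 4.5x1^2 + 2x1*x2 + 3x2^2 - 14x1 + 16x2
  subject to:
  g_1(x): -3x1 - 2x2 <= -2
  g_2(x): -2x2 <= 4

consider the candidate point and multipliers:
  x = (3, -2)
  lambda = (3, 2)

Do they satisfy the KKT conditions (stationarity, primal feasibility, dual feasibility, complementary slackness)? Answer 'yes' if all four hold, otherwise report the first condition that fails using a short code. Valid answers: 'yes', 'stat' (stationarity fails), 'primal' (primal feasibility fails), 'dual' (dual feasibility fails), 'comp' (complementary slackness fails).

Gradient of f: grad f(x) = Q x + c = (9, 10)
Constraint values g_i(x) = a_i^T x - b_i:
  g_1((3, -2)) = -3
  g_2((3, -2)) = 0
Stationarity residual: grad f(x) + sum_i lambda_i a_i = (0, 0)
  -> stationarity OK
Primal feasibility (all g_i <= 0): OK
Dual feasibility (all lambda_i >= 0): OK
Complementary slackness (lambda_i * g_i(x) = 0 for all i): FAILS

Verdict: the first failing condition is complementary_slackness -> comp.

comp


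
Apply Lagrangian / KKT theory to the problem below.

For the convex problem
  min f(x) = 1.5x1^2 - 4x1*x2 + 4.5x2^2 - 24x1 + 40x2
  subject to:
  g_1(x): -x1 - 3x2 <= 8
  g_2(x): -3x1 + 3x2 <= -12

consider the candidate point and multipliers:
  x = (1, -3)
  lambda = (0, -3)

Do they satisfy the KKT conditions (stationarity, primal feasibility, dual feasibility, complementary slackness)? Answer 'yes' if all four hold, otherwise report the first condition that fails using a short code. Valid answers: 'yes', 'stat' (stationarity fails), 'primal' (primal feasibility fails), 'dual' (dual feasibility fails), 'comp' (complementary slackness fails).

Gradient of f: grad f(x) = Q x + c = (-9, 9)
Constraint values g_i(x) = a_i^T x - b_i:
  g_1((1, -3)) = 0
  g_2((1, -3)) = 0
Stationarity residual: grad f(x) + sum_i lambda_i a_i = (0, 0)
  -> stationarity OK
Primal feasibility (all g_i <= 0): OK
Dual feasibility (all lambda_i >= 0): FAILS
Complementary slackness (lambda_i * g_i(x) = 0 for all i): OK

Verdict: the first failing condition is dual_feasibility -> dual.

dual


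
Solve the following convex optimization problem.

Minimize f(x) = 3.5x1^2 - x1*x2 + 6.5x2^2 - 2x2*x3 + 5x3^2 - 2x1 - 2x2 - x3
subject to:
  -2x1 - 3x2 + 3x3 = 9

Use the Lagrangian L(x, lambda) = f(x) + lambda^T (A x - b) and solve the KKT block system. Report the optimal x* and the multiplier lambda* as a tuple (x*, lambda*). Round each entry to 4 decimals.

Form the Lagrangian:
  L(x, lambda) = (1/2) x^T Q x + c^T x + lambda^T (A x - b)
Stationarity (grad_x L = 0): Q x + c + A^T lambda = 0.
Primal feasibility: A x = b.

This gives the KKT block system:
  [ Q   A^T ] [ x     ]   [-c ]
  [ A    0  ] [ lambda ] = [ b ]

Solving the linear system:
  x*      = (-1.1997, -0.8317, 1.3686)
  lambda* = (-4.783)
  f(x*)   = 22.8705

x* = (-1.1997, -0.8317, 1.3686), lambda* = (-4.783)


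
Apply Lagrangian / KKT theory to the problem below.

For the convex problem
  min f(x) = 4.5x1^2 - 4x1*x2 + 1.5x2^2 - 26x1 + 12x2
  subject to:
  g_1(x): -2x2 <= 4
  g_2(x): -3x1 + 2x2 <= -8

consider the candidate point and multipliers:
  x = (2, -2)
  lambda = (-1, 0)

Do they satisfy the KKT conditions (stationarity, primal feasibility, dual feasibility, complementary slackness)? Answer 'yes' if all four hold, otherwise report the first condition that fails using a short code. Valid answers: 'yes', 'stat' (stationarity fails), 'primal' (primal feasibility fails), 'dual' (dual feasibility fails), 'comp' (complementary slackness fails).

Gradient of f: grad f(x) = Q x + c = (0, -2)
Constraint values g_i(x) = a_i^T x - b_i:
  g_1((2, -2)) = 0
  g_2((2, -2)) = -2
Stationarity residual: grad f(x) + sum_i lambda_i a_i = (0, 0)
  -> stationarity OK
Primal feasibility (all g_i <= 0): OK
Dual feasibility (all lambda_i >= 0): FAILS
Complementary slackness (lambda_i * g_i(x) = 0 for all i): OK

Verdict: the first failing condition is dual_feasibility -> dual.

dual


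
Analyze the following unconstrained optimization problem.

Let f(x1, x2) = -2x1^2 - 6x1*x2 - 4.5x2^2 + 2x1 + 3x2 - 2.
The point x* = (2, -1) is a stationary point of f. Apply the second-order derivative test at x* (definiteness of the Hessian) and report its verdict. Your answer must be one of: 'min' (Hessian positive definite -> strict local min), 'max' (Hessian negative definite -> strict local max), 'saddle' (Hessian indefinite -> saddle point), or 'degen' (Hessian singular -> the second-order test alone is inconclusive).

Compute the Hessian H = grad^2 f:
  H = [[-4, -6], [-6, -9]]
Verify stationarity: grad f(x*) = H x* + g = (0, 0).
Eigenvalues of H: -13, 0.
H has a zero eigenvalue (singular; negative semidefinite but not definite), so H is neither positive definite, negative definite, nor indefinite. The second-order test alone is inconclusive -> degen.
(Indeed, f is constant along the null direction of H through x*, so x* is not a strict local extremum.)

degen


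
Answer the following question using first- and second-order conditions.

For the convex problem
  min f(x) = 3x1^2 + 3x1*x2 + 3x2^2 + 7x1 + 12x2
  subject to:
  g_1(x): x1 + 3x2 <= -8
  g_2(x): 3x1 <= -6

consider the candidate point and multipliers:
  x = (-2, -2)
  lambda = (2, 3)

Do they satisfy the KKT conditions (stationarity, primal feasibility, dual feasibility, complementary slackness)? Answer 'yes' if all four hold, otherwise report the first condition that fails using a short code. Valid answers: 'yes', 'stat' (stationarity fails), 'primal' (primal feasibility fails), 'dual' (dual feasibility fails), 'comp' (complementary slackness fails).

Gradient of f: grad f(x) = Q x + c = (-11, -6)
Constraint values g_i(x) = a_i^T x - b_i:
  g_1((-2, -2)) = 0
  g_2((-2, -2)) = 0
Stationarity residual: grad f(x) + sum_i lambda_i a_i = (0, 0)
  -> stationarity OK
Primal feasibility (all g_i <= 0): OK
Dual feasibility (all lambda_i >= 0): OK
Complementary slackness (lambda_i * g_i(x) = 0 for all i): OK

Verdict: yes, KKT holds.

yes


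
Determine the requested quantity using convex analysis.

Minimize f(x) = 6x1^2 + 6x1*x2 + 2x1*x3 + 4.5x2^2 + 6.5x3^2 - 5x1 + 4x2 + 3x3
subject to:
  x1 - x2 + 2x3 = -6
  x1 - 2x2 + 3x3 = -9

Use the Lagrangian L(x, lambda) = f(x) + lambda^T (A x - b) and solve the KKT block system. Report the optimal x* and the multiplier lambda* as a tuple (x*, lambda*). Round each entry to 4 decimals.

Form the Lagrangian:
  L(x, lambda) = (1/2) x^T Q x + c^T x + lambda^T (A x - b)
Stationarity (grad_x L = 0): Q x + c + A^T lambda = 0.
Primal feasibility: A x = b.

This gives the KKT block system:
  [ Q   A^T ] [ x     ]   [-c ]
  [ A    0  ] [ lambda ] = [ b ]

Solving the linear system:
  x*      = (-1.1667, 1.1667, -1.8333)
  lambda* = (23.8333, -8.1667)
  f(x*)   = 37.25

x* = (-1.1667, 1.1667, -1.8333), lambda* = (23.8333, -8.1667)


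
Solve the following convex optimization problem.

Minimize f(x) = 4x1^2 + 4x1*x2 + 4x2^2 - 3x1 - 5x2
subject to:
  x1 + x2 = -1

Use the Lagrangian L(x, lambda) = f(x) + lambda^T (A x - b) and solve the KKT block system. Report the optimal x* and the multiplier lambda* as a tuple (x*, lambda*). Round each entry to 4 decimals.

Form the Lagrangian:
  L(x, lambda) = (1/2) x^T Q x + c^T x + lambda^T (A x - b)
Stationarity (grad_x L = 0): Q x + c + A^T lambda = 0.
Primal feasibility: A x = b.

This gives the KKT block system:
  [ Q   A^T ] [ x     ]   [-c ]
  [ A    0  ] [ lambda ] = [ b ]

Solving the linear system:
  x*      = (-0.75, -0.25)
  lambda* = (10)
  f(x*)   = 6.75

x* = (-0.75, -0.25), lambda* = (10)


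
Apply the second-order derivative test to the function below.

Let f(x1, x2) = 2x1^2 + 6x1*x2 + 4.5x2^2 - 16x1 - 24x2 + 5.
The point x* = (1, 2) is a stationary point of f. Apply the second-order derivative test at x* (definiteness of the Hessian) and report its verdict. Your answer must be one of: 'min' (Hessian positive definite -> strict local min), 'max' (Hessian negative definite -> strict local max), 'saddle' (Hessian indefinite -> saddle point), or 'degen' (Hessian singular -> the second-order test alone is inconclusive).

Compute the Hessian H = grad^2 f:
  H = [[4, 6], [6, 9]]
Verify stationarity: grad f(x*) = H x* + g = (0, 0).
Eigenvalues of H: 0, 13.
H has a zero eigenvalue (singular; positive semidefinite but not definite), so H is neither positive definite, negative definite, nor indefinite. The second-order test alone is inconclusive -> degen.
(Indeed, f is constant along the null direction of H through x*, so x* is not a strict local extremum.)

degen


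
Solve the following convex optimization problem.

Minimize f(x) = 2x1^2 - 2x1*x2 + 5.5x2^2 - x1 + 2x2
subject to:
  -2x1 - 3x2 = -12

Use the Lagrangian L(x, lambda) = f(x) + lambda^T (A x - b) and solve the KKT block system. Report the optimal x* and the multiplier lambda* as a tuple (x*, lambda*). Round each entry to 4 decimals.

Form the Lagrangian:
  L(x, lambda) = (1/2) x^T Q x + c^T x + lambda^T (A x - b)
Stationarity (grad_x L = 0): Q x + c + A^T lambda = 0.
Primal feasibility: A x = b.

This gives the KKT block system:
  [ Q   A^T ] [ x     ]   [-c ]
  [ A    0  ] [ lambda ] = [ b ]

Solving the linear system:
  x*      = (3.4327, 1.7115)
  lambda* = (4.6538)
  f(x*)   = 27.9183

x* = (3.4327, 1.7115), lambda* = (4.6538)


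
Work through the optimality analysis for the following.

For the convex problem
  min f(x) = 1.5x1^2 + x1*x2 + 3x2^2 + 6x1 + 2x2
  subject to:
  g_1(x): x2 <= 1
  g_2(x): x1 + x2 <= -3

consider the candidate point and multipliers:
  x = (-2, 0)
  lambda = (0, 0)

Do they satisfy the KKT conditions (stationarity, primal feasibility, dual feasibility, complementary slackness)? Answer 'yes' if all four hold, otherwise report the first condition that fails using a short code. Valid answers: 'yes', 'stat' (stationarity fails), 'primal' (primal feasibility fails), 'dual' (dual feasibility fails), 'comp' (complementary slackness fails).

Gradient of f: grad f(x) = Q x + c = (0, 0)
Constraint values g_i(x) = a_i^T x - b_i:
  g_1((-2, 0)) = -1
  g_2((-2, 0)) = 1
Stationarity residual: grad f(x) + sum_i lambda_i a_i = (0, 0)
  -> stationarity OK
Primal feasibility (all g_i <= 0): FAILS
Dual feasibility (all lambda_i >= 0): OK
Complementary slackness (lambda_i * g_i(x) = 0 for all i): OK

Verdict: the first failing condition is primal_feasibility -> primal.

primal


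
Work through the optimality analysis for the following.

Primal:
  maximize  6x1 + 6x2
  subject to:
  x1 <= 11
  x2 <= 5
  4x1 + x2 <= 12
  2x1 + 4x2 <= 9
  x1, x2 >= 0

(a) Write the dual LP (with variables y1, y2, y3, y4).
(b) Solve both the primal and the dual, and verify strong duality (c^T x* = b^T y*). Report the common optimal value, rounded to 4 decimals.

The standard primal-dual pair for 'max c^T x s.t. A x <= b, x >= 0' is:
  Dual:  min b^T y  s.t.  A^T y >= c,  y >= 0.

So the dual LP is:
  minimize  11y1 + 5y2 + 12y3 + 9y4
  subject to:
    y1 + 4y3 + 2y4 >= 6
    y2 + y3 + 4y4 >= 6
    y1, y2, y3, y4 >= 0

Solving the primal: x* = (2.7857, 0.8571).
  primal value c^T x* = 21.8571.
Solving the dual: y* = (0, 0, 0.8571, 1.2857).
  dual value b^T y* = 21.8571.
Strong duality: c^T x* = b^T y*. Confirmed.

21.8571


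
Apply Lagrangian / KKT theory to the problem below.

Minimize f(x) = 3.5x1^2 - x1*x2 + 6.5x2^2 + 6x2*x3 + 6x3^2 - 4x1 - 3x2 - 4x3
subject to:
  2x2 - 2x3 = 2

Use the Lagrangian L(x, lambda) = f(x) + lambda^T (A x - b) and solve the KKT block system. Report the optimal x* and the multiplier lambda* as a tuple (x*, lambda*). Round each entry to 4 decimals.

Form the Lagrangian:
  L(x, lambda) = (1/2) x^T Q x + c^T x + lambda^T (A x - b)
Stationarity (grad_x L = 0): Q x + c + A^T lambda = 0.
Primal feasibility: A x = b.

This gives the KKT block system:
  [ Q   A^T ] [ x     ]   [-c ]
  [ A    0  ] [ lambda ] = [ b ]

Solving the linear system:
  x*      = (0.6705, 0.6938, -0.3062)
  lambda* = (-1.7558)
  f(x*)   = -0.0136

x* = (0.6705, 0.6938, -0.3062), lambda* = (-1.7558)


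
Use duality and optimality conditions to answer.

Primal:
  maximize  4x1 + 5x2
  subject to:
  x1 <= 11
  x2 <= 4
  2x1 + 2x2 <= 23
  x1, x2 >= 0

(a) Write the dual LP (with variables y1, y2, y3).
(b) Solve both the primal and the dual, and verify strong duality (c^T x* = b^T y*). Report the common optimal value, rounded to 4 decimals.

The standard primal-dual pair for 'max c^T x s.t. A x <= b, x >= 0' is:
  Dual:  min b^T y  s.t.  A^T y >= c,  y >= 0.

So the dual LP is:
  minimize  11y1 + 4y2 + 23y3
  subject to:
    y1 + 2y3 >= 4
    y2 + 2y3 >= 5
    y1, y2, y3 >= 0

Solving the primal: x* = (7.5, 4).
  primal value c^T x* = 50.
Solving the dual: y* = (0, 1, 2).
  dual value b^T y* = 50.
Strong duality: c^T x* = b^T y*. Confirmed.

50


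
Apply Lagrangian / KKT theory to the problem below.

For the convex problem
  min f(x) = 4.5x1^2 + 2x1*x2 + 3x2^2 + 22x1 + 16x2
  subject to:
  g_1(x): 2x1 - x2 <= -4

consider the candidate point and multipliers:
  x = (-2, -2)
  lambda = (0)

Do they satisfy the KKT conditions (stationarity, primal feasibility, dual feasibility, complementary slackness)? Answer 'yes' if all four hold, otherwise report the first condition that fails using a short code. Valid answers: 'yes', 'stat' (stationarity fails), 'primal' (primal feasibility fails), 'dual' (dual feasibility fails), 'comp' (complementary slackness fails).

Gradient of f: grad f(x) = Q x + c = (0, 0)
Constraint values g_i(x) = a_i^T x - b_i:
  g_1((-2, -2)) = 2
Stationarity residual: grad f(x) + sum_i lambda_i a_i = (0, 0)
  -> stationarity OK
Primal feasibility (all g_i <= 0): FAILS
Dual feasibility (all lambda_i >= 0): OK
Complementary slackness (lambda_i * g_i(x) = 0 for all i): OK

Verdict: the first failing condition is primal_feasibility -> primal.

primal


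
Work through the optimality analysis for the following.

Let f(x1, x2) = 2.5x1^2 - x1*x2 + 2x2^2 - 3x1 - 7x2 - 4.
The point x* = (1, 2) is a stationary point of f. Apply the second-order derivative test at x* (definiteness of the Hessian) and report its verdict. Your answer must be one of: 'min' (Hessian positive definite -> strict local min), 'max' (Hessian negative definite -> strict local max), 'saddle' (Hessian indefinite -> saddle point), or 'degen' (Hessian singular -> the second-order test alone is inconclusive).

Compute the Hessian H = grad^2 f:
  H = [[5, -1], [-1, 4]]
Verify stationarity: grad f(x*) = H x* + g = (0, 0).
Eigenvalues of H: 3.382, 5.618.
Both eigenvalues > 0, so H is positive definite -> x* is a strict local min.

min


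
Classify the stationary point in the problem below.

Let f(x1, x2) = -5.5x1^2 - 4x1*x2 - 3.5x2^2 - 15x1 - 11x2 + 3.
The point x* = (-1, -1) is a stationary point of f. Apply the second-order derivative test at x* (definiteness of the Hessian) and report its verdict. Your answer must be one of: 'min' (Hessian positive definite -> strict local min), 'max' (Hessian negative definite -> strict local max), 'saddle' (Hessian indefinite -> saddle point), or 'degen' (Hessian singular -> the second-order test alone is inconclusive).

Compute the Hessian H = grad^2 f:
  H = [[-11, -4], [-4, -7]]
Verify stationarity: grad f(x*) = H x* + g = (0, 0).
Eigenvalues of H: -13.4721, -4.5279.
Both eigenvalues < 0, so H is negative definite -> x* is a strict local max.

max


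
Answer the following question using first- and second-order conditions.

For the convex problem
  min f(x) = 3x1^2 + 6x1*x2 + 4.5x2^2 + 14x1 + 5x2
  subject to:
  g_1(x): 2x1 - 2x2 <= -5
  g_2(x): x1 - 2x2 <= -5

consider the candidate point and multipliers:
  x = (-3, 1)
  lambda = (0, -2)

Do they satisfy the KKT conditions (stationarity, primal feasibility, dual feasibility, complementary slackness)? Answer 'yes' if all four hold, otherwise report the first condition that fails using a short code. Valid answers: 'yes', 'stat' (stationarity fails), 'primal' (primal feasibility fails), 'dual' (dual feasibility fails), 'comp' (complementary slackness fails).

Gradient of f: grad f(x) = Q x + c = (2, -4)
Constraint values g_i(x) = a_i^T x - b_i:
  g_1((-3, 1)) = -3
  g_2((-3, 1)) = 0
Stationarity residual: grad f(x) + sum_i lambda_i a_i = (0, 0)
  -> stationarity OK
Primal feasibility (all g_i <= 0): OK
Dual feasibility (all lambda_i >= 0): FAILS
Complementary slackness (lambda_i * g_i(x) = 0 for all i): OK

Verdict: the first failing condition is dual_feasibility -> dual.

dual


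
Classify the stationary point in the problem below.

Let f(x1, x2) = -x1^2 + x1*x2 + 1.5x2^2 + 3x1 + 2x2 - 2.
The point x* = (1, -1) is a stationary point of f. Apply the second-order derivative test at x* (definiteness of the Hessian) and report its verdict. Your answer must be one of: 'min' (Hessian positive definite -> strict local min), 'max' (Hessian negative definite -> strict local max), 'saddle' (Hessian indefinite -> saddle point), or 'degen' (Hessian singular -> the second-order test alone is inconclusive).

Compute the Hessian H = grad^2 f:
  H = [[-2, 1], [1, 3]]
Verify stationarity: grad f(x*) = H x* + g = (0, 0).
Eigenvalues of H: -2.1926, 3.1926.
Eigenvalues have mixed signs, so H is indefinite -> x* is a saddle point.

saddle


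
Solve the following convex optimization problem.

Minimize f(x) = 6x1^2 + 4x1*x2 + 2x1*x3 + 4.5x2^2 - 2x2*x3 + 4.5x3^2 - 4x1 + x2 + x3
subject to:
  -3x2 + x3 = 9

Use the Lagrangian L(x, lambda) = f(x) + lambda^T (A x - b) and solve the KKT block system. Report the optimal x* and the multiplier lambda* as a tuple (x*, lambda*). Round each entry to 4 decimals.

Form the Lagrangian:
  L(x, lambda) = (1/2) x^T Q x + c^T x + lambda^T (A x - b)
Stationarity (grad_x L = 0): Q x + c + A^T lambda = 0.
Primal feasibility: A x = b.

This gives the KKT block system:
  [ Q   A^T ] [ x     ]   [-c ]
  [ A    0  ] [ lambda ] = [ b ]

Solving the linear system:
  x*      = (1.433, -3.1196, -0.3589)
  lambda* = (-6.8756)
  f(x*)   = 26.3349

x* = (1.433, -3.1196, -0.3589), lambda* = (-6.8756)


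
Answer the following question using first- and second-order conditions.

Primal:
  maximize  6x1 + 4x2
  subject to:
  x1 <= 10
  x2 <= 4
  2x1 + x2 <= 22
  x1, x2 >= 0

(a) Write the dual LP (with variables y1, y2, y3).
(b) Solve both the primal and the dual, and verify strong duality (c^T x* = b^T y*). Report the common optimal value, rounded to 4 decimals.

The standard primal-dual pair for 'max c^T x s.t. A x <= b, x >= 0' is:
  Dual:  min b^T y  s.t.  A^T y >= c,  y >= 0.

So the dual LP is:
  minimize  10y1 + 4y2 + 22y3
  subject to:
    y1 + 2y3 >= 6
    y2 + y3 >= 4
    y1, y2, y3 >= 0

Solving the primal: x* = (9, 4).
  primal value c^T x* = 70.
Solving the dual: y* = (0, 1, 3).
  dual value b^T y* = 70.
Strong duality: c^T x* = b^T y*. Confirmed.

70


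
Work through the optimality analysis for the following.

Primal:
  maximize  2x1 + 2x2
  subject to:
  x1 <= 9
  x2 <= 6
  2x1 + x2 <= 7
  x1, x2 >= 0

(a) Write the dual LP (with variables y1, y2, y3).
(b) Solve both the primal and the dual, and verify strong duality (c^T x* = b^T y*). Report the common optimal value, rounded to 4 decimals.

The standard primal-dual pair for 'max c^T x s.t. A x <= b, x >= 0' is:
  Dual:  min b^T y  s.t.  A^T y >= c,  y >= 0.

So the dual LP is:
  minimize  9y1 + 6y2 + 7y3
  subject to:
    y1 + 2y3 >= 2
    y2 + y3 >= 2
    y1, y2, y3 >= 0

Solving the primal: x* = (0.5, 6).
  primal value c^T x* = 13.
Solving the dual: y* = (0, 1, 1).
  dual value b^T y* = 13.
Strong duality: c^T x* = b^T y*. Confirmed.

13


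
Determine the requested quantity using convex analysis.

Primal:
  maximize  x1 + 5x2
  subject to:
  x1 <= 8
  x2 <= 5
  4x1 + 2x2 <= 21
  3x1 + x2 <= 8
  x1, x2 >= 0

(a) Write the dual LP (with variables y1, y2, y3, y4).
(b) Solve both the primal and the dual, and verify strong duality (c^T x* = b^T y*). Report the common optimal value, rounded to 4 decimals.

The standard primal-dual pair for 'max c^T x s.t. A x <= b, x >= 0' is:
  Dual:  min b^T y  s.t.  A^T y >= c,  y >= 0.

So the dual LP is:
  minimize  8y1 + 5y2 + 21y3 + 8y4
  subject to:
    y1 + 4y3 + 3y4 >= 1
    y2 + 2y3 + y4 >= 5
    y1, y2, y3, y4 >= 0

Solving the primal: x* = (1, 5).
  primal value c^T x* = 26.
Solving the dual: y* = (0, 4.6667, 0, 0.3333).
  dual value b^T y* = 26.
Strong duality: c^T x* = b^T y*. Confirmed.

26


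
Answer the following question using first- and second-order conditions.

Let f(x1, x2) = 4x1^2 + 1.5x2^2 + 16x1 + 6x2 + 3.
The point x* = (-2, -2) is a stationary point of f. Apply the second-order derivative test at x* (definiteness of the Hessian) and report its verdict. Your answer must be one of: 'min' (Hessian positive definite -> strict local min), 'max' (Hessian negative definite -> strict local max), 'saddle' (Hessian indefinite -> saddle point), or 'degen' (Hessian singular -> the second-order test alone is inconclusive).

Compute the Hessian H = grad^2 f:
  H = [[8, 0], [0, 3]]
Verify stationarity: grad f(x*) = H x* + g = (0, 0).
Eigenvalues of H: 3, 8.
Both eigenvalues > 0, so H is positive definite -> x* is a strict local min.

min


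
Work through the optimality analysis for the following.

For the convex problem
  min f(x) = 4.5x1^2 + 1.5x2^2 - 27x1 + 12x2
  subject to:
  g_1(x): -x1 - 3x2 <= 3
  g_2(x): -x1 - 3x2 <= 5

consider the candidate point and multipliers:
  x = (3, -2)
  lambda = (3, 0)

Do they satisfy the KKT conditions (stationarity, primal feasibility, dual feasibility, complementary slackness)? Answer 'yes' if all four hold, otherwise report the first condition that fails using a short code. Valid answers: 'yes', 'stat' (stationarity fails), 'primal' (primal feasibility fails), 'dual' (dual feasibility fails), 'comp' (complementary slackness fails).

Gradient of f: grad f(x) = Q x + c = (0, 6)
Constraint values g_i(x) = a_i^T x - b_i:
  g_1((3, -2)) = 0
  g_2((3, -2)) = -2
Stationarity residual: grad f(x) + sum_i lambda_i a_i = (-3, -3)
  -> stationarity FAILS
Primal feasibility (all g_i <= 0): OK
Dual feasibility (all lambda_i >= 0): OK
Complementary slackness (lambda_i * g_i(x) = 0 for all i): OK

Verdict: the first failing condition is stationarity -> stat.

stat


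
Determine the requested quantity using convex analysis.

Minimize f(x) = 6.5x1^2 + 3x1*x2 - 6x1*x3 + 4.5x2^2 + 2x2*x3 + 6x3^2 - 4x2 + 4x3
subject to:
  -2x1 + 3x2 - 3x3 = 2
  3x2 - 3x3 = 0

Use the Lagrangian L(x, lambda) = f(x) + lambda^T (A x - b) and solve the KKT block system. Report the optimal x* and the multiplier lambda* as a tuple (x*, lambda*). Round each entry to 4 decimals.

Form the Lagrangian:
  L(x, lambda) = (1/2) x^T Q x + c^T x + lambda^T (A x - b)
Stationarity (grad_x L = 0): Q x + c + A^T lambda = 0.
Primal feasibility: A x = b.

This gives the KKT block system:
  [ Q   A^T ] [ x     ]   [-c ]
  [ A    0  ] [ lambda ] = [ b ]

Solving the linear system:
  x*      = (-1, -0.12, -0.12)
  lambda* = (-6.32, 9.0933)
  f(x*)   = 6.32

x* = (-1, -0.12, -0.12), lambda* = (-6.32, 9.0933)


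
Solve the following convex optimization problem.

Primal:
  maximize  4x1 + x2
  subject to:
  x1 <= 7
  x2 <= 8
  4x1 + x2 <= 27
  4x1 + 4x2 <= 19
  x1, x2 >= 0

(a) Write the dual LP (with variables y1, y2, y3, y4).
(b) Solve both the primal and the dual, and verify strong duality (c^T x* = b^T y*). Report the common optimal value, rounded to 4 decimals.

The standard primal-dual pair for 'max c^T x s.t. A x <= b, x >= 0' is:
  Dual:  min b^T y  s.t.  A^T y >= c,  y >= 0.

So the dual LP is:
  minimize  7y1 + 8y2 + 27y3 + 19y4
  subject to:
    y1 + 4y3 + 4y4 >= 4
    y2 + y3 + 4y4 >= 1
    y1, y2, y3, y4 >= 0

Solving the primal: x* = (4.75, 0).
  primal value c^T x* = 19.
Solving the dual: y* = (0, 0, 0, 1).
  dual value b^T y* = 19.
Strong duality: c^T x* = b^T y*. Confirmed.

19


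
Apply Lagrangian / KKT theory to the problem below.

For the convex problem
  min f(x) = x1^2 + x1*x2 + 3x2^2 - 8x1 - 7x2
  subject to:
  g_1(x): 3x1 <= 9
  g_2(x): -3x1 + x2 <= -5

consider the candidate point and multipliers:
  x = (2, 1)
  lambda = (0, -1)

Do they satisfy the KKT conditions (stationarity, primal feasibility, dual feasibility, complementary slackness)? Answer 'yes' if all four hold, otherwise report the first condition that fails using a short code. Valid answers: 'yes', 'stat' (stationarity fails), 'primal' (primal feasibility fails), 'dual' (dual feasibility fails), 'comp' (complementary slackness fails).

Gradient of f: grad f(x) = Q x + c = (-3, 1)
Constraint values g_i(x) = a_i^T x - b_i:
  g_1((2, 1)) = -3
  g_2((2, 1)) = 0
Stationarity residual: grad f(x) + sum_i lambda_i a_i = (0, 0)
  -> stationarity OK
Primal feasibility (all g_i <= 0): OK
Dual feasibility (all lambda_i >= 0): FAILS
Complementary slackness (lambda_i * g_i(x) = 0 for all i): OK

Verdict: the first failing condition is dual_feasibility -> dual.

dual


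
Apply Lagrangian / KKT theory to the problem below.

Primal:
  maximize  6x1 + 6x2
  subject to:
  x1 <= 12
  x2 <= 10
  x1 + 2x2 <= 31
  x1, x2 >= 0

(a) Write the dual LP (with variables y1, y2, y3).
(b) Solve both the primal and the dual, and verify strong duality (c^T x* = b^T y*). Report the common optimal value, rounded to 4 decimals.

The standard primal-dual pair for 'max c^T x s.t. A x <= b, x >= 0' is:
  Dual:  min b^T y  s.t.  A^T y >= c,  y >= 0.

So the dual LP is:
  minimize  12y1 + 10y2 + 31y3
  subject to:
    y1 + y3 >= 6
    y2 + 2y3 >= 6
    y1, y2, y3 >= 0

Solving the primal: x* = (12, 9.5).
  primal value c^T x* = 129.
Solving the dual: y* = (3, 0, 3).
  dual value b^T y* = 129.
Strong duality: c^T x* = b^T y*. Confirmed.

129


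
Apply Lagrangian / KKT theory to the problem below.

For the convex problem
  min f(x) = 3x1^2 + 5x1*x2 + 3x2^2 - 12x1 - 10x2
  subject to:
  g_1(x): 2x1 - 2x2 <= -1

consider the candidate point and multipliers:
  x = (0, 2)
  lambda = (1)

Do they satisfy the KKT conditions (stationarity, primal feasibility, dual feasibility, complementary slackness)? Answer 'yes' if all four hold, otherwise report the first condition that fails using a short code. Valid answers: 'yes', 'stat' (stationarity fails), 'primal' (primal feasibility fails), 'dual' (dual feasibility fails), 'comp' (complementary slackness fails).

Gradient of f: grad f(x) = Q x + c = (-2, 2)
Constraint values g_i(x) = a_i^T x - b_i:
  g_1((0, 2)) = -3
Stationarity residual: grad f(x) + sum_i lambda_i a_i = (0, 0)
  -> stationarity OK
Primal feasibility (all g_i <= 0): OK
Dual feasibility (all lambda_i >= 0): OK
Complementary slackness (lambda_i * g_i(x) = 0 for all i): FAILS

Verdict: the first failing condition is complementary_slackness -> comp.

comp


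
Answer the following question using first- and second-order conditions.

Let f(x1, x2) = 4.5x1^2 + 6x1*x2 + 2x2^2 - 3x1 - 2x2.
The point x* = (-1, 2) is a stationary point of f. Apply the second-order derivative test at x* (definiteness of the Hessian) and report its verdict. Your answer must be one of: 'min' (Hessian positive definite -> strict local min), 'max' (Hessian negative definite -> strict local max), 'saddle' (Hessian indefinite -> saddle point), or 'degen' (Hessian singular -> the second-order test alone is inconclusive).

Compute the Hessian H = grad^2 f:
  H = [[9, 6], [6, 4]]
Verify stationarity: grad f(x*) = H x* + g = (0, 0).
Eigenvalues of H: 0, 13.
H has a zero eigenvalue (singular; positive semidefinite but not definite), so H is neither positive definite, negative definite, nor indefinite. The second-order test alone is inconclusive -> degen.
(Indeed, f is constant along the null direction of H through x*, so x* is not a strict local extremum.)

degen
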